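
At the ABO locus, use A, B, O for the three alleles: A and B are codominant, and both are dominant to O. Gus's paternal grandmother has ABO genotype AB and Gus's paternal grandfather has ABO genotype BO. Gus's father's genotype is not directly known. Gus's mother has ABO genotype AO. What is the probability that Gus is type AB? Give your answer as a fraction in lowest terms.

Gus's father's ABO genotype from AB × BO: 1/4 AB, 1/4 AO, 1/4 BB, 1/4 BO.
Crossing each possibility with the mother AO and summing P(type AB): 1/4·1/4 + 1/4·0 + 1/4·1/2 + 1/4·1/4 = 1/4.

1/4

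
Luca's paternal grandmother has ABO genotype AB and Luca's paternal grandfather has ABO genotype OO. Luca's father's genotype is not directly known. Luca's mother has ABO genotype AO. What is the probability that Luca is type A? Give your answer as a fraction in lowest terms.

1/2

Luca's father's ABO genotype from AB × OO: 1/2 AO, 1/2 BO.
Crossing each possibility with the mother AO and summing P(type A): 1/2·3/4 + 1/2·1/4 = 1/2.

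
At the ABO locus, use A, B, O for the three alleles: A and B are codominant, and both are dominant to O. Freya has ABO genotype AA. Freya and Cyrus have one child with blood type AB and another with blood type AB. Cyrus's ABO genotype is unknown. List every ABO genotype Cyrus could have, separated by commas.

For each candidate genotype of Cyrus, check whether crossing it with AA can produce every observed child phenotype.
  AA → possible child types {A} ✗
  AB → possible child types {A, AB} ✓
  AO → possible child types {A} ✗
  BB → possible child types {AB} ✓
  BO → possible child types {A, AB} ✓
  OO → possible child types {A} ✗

AB, BB, BO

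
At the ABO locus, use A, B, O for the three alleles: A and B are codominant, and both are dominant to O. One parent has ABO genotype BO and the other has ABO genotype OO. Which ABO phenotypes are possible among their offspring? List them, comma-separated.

O, B

Gametes from BO × OO give offspring ABO genotypes BO, OO, i.e. phenotypes O, B.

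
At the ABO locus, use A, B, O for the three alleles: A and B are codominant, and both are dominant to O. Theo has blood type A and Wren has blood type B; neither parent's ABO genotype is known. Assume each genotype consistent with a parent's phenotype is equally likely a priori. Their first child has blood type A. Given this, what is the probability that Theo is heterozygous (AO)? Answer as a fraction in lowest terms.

1/3

Possible genotypes: Theo ∈ {AA, AO}; Wren ∈ {BB, BO}.
Weight each parental genotype pair by prior × P(type-A child):
  AA × BO: posterior weight 2/3.
  AO × BO: posterior weight 1/3.
Sum the posterior weight over pairs where Theo is AO: 1/3.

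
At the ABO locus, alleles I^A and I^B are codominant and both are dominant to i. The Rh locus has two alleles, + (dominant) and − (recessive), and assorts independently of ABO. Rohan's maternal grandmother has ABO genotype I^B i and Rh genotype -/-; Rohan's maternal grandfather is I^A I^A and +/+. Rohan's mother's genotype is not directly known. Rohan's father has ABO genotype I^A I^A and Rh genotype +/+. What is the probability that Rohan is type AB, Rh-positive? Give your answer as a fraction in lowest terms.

1/4

Rohan's mother's ABO genotype from I^B i × I^A I^A: 1/2 I^A I^B, 1/2 I^A i.
Crossing each possibility with the father I^A I^A and summing P(type AB): 1/2·1/2 + 1/2·0 = 1/4.
Similarly for Rh via the mother's Rh distribution: P(Rh+) = 1.
Independent loci: 1/4 × 1 = 1/4.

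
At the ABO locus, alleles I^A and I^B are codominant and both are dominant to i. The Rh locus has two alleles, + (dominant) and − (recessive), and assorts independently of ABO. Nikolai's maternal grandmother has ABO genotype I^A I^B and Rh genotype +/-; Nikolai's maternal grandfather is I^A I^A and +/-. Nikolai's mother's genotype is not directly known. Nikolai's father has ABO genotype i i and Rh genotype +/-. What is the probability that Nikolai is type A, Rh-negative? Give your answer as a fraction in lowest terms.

Nikolai's mother's ABO genotype from I^A I^B × I^A I^A: 1/2 I^A I^A, 1/2 I^A I^B.
Crossing each possibility with the father i i and summing P(type A): 1/2·1 + 1/2·1/2 = 3/4.
Similarly for Rh via the mother's Rh distribution: P(Rh-) = 1/4.
Independent loci: 3/4 × 1/4 = 3/16.

3/16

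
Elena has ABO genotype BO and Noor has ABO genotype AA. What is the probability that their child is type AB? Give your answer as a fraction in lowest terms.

ABO cross BO × AA → offspring phenotypes: 1/2 A, 1/2 AB.
So P(type AB) = 1/2.

1/2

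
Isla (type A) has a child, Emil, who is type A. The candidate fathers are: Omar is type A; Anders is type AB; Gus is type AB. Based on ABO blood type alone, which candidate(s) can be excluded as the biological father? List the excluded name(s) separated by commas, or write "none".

A candidate is excluded only if no genotype consistent with his phenotype could produce a type A child with a type A mother.
Every candidate has at least one consistent genotype combination, so none can be excluded.

none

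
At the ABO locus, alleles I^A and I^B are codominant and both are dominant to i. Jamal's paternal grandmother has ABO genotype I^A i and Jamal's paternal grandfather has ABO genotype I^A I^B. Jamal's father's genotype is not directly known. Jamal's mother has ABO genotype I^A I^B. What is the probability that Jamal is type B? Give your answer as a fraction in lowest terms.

Jamal's father's ABO genotype from I^A i × I^A I^B: 1/4 I^A I^A, 1/4 I^A I^B, 1/4 I^A i, 1/4 I^B i.
Crossing each possibility with the mother I^A I^B and summing P(type B): 1/4·0 + 1/4·1/4 + 1/4·1/4 + 1/4·1/2 = 1/4.

1/4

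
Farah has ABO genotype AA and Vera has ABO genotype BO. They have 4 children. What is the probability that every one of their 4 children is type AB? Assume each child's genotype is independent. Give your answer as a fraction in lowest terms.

1/16

ABO cross AA × BO → 1/2 A, 1/2 AB.
So P(type AB) = 1/2 per child.
All 4 independent: (1/2)^4 = 1/16.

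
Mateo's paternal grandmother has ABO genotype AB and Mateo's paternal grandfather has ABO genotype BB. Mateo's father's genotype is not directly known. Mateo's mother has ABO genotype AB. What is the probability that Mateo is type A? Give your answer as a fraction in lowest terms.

Mateo's father's ABO genotype from AB × BB: 1/2 AB, 1/2 BB.
Crossing each possibility with the mother AB and summing P(type A): 1/2·1/4 + 1/2·0 = 1/8.

1/8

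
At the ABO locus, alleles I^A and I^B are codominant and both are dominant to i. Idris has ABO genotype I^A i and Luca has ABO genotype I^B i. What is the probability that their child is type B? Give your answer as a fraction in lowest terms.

1/4

ABO cross I^A i × I^B i → offspring phenotypes: 1/4 O, 1/4 A, 1/4 B, 1/4 AB.
So P(type B) = 1/4.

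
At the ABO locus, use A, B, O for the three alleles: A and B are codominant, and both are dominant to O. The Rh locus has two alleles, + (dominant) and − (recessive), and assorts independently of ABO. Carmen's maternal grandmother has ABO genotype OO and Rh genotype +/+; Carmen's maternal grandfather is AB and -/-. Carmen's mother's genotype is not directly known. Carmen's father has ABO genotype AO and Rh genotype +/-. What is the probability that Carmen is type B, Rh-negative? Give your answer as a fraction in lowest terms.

1/32

Carmen's mother's ABO genotype from OO × AB: 1/2 AO, 1/2 BO.
Crossing each possibility with the father AO and summing P(type B): 1/2·0 + 1/2·1/4 = 1/8.
Similarly for Rh via the mother's Rh distribution: P(Rh-) = 1/4.
Independent loci: 1/8 × 1/4 = 1/32.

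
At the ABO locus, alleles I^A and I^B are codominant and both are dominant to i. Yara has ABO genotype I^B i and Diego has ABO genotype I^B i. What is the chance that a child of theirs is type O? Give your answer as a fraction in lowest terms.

1/4

ABO cross I^B i × I^B i → offspring phenotypes: 1/4 O, 3/4 B.
So P(type O) = 1/4.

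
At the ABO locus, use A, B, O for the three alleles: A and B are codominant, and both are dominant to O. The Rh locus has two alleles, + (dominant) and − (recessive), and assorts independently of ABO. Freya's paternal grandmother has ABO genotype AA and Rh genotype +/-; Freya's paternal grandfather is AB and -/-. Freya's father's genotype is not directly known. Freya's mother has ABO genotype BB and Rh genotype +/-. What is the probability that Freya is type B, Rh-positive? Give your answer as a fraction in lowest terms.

5/32

Freya's father's ABO genotype from AA × AB: 1/2 AA, 1/2 AB.
Crossing each possibility with the mother BB and summing P(type B): 1/2·0 + 1/2·1/2 = 1/4.
Similarly for Rh via the father's Rh distribution: P(Rh+) = 5/8.
Independent loci: 1/4 × 5/8 = 5/32.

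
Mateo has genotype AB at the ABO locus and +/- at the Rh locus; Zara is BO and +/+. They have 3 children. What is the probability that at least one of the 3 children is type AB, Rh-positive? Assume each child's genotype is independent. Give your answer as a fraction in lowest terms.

ABO cross AB × BO → 1/4 A, 1/2 B, 1/4 AB.
Rh cross +/- × +/+ → 1 Rh+; so P(type AB, Rh-positive) = 1/4 × 1 = 1/4 per child.
P(none) = (3/4)^3 = 27/64; P(at least one) = 1 − 27/64 = 37/64.

37/64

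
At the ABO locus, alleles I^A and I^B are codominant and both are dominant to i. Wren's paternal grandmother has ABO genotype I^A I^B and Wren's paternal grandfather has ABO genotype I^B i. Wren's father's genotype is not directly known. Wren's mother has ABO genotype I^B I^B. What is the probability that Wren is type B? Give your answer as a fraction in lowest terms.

Wren's father's ABO genotype from I^A I^B × I^B i: 1/4 I^A I^B, 1/4 I^A i, 1/4 I^B I^B, 1/4 I^B i.
Crossing each possibility with the mother I^B I^B and summing P(type B): 1/4·1/2 + 1/4·1/2 + 1/4·1 + 1/4·1 = 3/4.

3/4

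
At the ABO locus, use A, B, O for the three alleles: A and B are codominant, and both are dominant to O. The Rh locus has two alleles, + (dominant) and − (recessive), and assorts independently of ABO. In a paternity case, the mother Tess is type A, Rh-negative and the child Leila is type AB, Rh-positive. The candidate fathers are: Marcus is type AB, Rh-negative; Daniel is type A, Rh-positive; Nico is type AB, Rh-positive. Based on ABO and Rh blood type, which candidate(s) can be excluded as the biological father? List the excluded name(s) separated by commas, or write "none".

A candidate is excluded only if no genotype consistent with his phenotype could produce a type AB, Rh-positive child with a type A, Rh-negative mother.
Marcus (type AB, Rh-): no genotype consistent with that phenotype can produce a type-AB Rh+ child with a type-A mother.
Daniel (type A, Rh+): no genotype consistent with that phenotype can produce a type-AB Rh+ child with a type-A mother.

Marcus, Daniel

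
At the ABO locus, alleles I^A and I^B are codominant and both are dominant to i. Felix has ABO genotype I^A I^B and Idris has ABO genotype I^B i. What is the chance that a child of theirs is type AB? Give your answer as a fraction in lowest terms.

1/4

ABO cross I^A I^B × I^B i → offspring phenotypes: 1/4 A, 1/2 B, 1/4 AB.
So P(type AB) = 1/4.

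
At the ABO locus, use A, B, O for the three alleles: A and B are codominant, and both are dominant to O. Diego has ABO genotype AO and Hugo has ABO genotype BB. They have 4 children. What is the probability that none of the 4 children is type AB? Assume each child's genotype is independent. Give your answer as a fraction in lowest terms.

ABO cross AO × BB → 1/2 B, 1/2 AB.
So P(type AB) = 1/2 per child.
P(not type AB) = 1/2 for one child; (1/2)^4 = 1/16.

1/16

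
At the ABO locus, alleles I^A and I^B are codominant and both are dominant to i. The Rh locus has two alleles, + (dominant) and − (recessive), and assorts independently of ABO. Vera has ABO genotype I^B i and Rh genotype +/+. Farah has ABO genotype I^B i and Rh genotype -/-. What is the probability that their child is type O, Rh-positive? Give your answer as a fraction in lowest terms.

ABO cross I^B i × I^B i → offspring phenotypes: 1/4 O, 3/4 B.
Rh cross +/+ × -/- → 1 Rh+.
Independent loci: P(type O, Rh-positive) = 1/4 × 1 = 1/4.

1/4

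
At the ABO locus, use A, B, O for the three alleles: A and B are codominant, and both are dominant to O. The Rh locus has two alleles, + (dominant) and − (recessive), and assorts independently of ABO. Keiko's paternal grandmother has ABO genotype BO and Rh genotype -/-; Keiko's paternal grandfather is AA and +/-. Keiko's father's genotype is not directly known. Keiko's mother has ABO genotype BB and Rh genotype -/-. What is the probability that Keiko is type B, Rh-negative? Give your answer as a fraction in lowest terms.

Keiko's father's ABO genotype from BO × AA: 1/2 AB, 1/2 AO.
Crossing each possibility with the mother BB and summing P(type B): 1/2·1/2 + 1/2·1/2 = 1/2.
Similarly for Rh via the father's Rh distribution: P(Rh-) = 3/4.
Independent loci: 1/2 × 3/4 = 3/8.

3/8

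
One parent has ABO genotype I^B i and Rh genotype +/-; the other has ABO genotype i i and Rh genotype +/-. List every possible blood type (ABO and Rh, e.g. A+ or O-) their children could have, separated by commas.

Gametes from I^B i × i i give offspring ABO genotypes I^B i, i i, i.e. phenotypes O, B.
Rh cross +/- × +/- → phenotypes Rh+, Rh-.
Combining independently: O+, O-, B+, B-.

O+, O-, B+, B-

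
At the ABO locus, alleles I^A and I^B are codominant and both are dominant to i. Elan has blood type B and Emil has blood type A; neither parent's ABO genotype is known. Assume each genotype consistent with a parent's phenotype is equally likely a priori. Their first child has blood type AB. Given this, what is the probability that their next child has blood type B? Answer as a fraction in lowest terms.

Possible genotypes: Elan ∈ {I^B I^B, I^B i}; Emil ∈ {I^A I^A, I^A i}.
Weight each parental genotype pair by prior × P(type-AB child):
  I^B I^B × I^A I^A: posterior weight 4/9; P(next child type B) = 0.
  I^B I^B × I^A i: posterior weight 2/9; P(next child type B) = 1/2.
  I^B i × I^A I^A: posterior weight 2/9; P(next child type B) = 0.
  I^B i × I^A i: posterior weight 1/9; P(next child type B) = 1/4.
Weighted sum = 5/36.

5/36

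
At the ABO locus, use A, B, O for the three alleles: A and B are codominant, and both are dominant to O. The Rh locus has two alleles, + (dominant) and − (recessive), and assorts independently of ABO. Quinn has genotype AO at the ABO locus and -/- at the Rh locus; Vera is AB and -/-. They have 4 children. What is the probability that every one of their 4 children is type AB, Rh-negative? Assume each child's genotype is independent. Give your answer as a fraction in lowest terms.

1/256

ABO cross AO × AB → 1/2 A, 1/4 B, 1/4 AB.
Rh cross -/- × -/- → 1 Rh-; so P(type AB, Rh-negative) = 1/4 × 1 = 1/4 per child.
All 4 independent: (1/4)^4 = 1/256.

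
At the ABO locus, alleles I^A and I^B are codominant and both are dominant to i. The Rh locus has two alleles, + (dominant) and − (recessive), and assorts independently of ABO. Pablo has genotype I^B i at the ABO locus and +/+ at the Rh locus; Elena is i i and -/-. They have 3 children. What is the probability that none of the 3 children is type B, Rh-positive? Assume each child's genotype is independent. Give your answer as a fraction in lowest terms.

ABO cross I^B i × i i → 1/2 O, 1/2 B.
Rh cross +/+ × -/- → 1 Rh+; so P(type B, Rh-positive) = 1/2 × 1 = 1/2 per child.
P(not type B, Rh-positive) = 1/2 for one child; (1/2)^3 = 1/8.

1/8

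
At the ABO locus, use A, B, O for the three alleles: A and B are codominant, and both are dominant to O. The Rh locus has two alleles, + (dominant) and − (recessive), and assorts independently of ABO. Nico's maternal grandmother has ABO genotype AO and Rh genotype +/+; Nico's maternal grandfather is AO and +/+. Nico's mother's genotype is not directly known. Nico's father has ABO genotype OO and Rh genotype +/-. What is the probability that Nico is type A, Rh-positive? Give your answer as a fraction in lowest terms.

1/2

Nico's mother's ABO genotype from AO × AO: 1/4 AA, 1/2 AO, 1/4 OO.
Crossing each possibility with the father OO and summing P(type A): 1/4·1 + 1/2·1/2 + 1/4·0 = 1/2.
Similarly for Rh via the mother's Rh distribution: P(Rh+) = 1.
Independent loci: 1/2 × 1 = 1/2.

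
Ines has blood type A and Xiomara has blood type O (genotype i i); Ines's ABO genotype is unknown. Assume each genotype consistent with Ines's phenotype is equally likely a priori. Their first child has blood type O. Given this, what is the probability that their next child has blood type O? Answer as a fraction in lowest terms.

Possible genotypes: Ines ∈ {I^A I^A, I^A i}; Xiomara ∈ {i i}.
Weight each parental genotype pair by prior × P(type-O child):
  I^A i × i i: posterior weight 1; P(next child type O) = 1/2.
Weighted sum = 1/2.

1/2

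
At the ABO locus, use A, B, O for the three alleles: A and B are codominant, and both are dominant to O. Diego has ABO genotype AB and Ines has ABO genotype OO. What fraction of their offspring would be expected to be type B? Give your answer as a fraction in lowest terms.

1/2

ABO cross AB × OO → offspring phenotypes: 1/2 A, 1/2 B.
So P(type B) = 1/2.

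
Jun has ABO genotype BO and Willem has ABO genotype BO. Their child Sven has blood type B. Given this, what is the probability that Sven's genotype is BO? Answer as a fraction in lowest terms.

Cross BO × BO → 1/4 BB, 1/2 BO, 1/4 OO.
Type-B genotypes among offspring: BB (1/4), BO (1/2); total 3/4.
P(BO | type B) = (1/2) / (3/4) = 2/3.

2/3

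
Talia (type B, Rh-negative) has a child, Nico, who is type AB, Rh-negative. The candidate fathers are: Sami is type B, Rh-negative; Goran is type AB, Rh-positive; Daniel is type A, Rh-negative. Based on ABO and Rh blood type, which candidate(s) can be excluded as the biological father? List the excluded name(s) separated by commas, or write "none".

A candidate is excluded only if no genotype consistent with his phenotype could produce a type AB, Rh-negative child with a type B, Rh-negative mother.
Sami (type B, Rh-): no genotype consistent with that phenotype can produce a type-AB Rh- child with a type-B mother.

Sami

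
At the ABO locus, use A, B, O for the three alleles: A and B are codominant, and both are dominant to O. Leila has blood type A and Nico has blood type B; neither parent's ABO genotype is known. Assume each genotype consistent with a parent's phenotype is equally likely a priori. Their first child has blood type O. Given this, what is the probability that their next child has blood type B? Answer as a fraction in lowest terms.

Possible genotypes: Leila ∈ {AA, AO}; Nico ∈ {BB, BO}.
Weight each parental genotype pair by prior × P(type-O child):
  AO × BO: posterior weight 1; P(next child type B) = 1/4.
Weighted sum = 1/4.

1/4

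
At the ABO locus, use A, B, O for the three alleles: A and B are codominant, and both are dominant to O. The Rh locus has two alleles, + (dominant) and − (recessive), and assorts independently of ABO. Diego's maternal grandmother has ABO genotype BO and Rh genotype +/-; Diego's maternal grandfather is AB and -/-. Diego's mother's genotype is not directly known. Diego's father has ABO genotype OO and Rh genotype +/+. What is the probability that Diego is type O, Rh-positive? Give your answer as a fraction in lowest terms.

1/4

Diego's mother's ABO genotype from BO × AB: 1/4 AB, 1/4 AO, 1/4 BB, 1/4 BO.
Crossing each possibility with the father OO and summing P(type O): 1/4·0 + 1/4·1/2 + 1/4·0 + 1/4·1/2 = 1/4.
Similarly for Rh via the mother's Rh distribution: P(Rh+) = 1.
Independent loci: 1/4 × 1 = 1/4.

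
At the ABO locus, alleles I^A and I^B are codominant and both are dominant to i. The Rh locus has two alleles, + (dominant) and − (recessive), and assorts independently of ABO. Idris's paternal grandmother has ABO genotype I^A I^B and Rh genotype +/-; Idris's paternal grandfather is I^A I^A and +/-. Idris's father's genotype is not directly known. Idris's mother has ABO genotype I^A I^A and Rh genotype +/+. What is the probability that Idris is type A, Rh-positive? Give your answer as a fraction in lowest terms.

Idris's father's ABO genotype from I^A I^B × I^A I^A: 1/2 I^A I^A, 1/2 I^A I^B.
Crossing each possibility with the mother I^A I^A and summing P(type A): 1/2·1 + 1/2·1/2 = 3/4.
Similarly for Rh via the father's Rh distribution: P(Rh+) = 1.
Independent loci: 3/4 × 1 = 3/4.

3/4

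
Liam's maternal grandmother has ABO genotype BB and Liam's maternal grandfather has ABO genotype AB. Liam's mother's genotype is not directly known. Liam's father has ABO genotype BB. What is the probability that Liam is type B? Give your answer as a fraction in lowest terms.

Liam's mother's ABO genotype from BB × AB: 1/2 AB, 1/2 BB.
Crossing each possibility with the father BB and summing P(type B): 1/2·1/2 + 1/2·1 = 3/4.

3/4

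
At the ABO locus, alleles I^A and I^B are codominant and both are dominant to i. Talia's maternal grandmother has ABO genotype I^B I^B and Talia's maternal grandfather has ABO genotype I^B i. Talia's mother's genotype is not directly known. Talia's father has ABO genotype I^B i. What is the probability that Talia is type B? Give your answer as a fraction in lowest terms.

7/8

Talia's mother's ABO genotype from I^B I^B × I^B i: 1/2 I^B I^B, 1/2 I^B i.
Crossing each possibility with the father I^B i and summing P(type B): 1/2·1 + 1/2·3/4 = 7/8.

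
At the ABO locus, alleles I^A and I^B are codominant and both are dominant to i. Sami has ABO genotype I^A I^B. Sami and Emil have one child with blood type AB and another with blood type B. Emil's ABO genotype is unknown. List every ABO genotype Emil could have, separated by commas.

For each candidate genotype of Emil, check whether crossing it with I^A I^B can produce every observed child phenotype.
  I^A I^A → possible child types {A, AB} ✗
  I^A I^B → possible child types {A, B, AB} ✓
  I^A i → possible child types {A, B, AB} ✓
  I^B I^B → possible child types {B, AB} ✓
  I^B i → possible child types {A, B, AB} ✓
  i i → possible child types {A, B} ✗

I^A I^B, I^A i, I^B I^B, I^B i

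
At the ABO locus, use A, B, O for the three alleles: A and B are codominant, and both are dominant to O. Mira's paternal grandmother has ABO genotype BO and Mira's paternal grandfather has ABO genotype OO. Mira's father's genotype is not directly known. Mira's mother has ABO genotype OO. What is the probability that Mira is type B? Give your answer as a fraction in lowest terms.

Mira's father's ABO genotype from BO × OO: 1/2 BO, 1/2 OO.
Crossing each possibility with the mother OO and summing P(type B): 1/2·1/2 + 1/2·0 = 1/4.

1/4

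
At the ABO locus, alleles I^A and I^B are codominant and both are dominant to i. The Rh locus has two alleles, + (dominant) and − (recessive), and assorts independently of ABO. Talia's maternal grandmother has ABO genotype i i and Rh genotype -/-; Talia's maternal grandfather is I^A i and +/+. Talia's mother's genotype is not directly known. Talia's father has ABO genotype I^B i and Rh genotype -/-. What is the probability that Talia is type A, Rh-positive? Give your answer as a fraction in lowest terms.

Talia's mother's ABO genotype from i i × I^A i: 1/2 I^A i, 1/2 i i.
Crossing each possibility with the father I^B i and summing P(type A): 1/2·1/4 + 1/2·0 = 1/8.
Similarly for Rh via the mother's Rh distribution: P(Rh+) = 1/2.
Independent loci: 1/8 × 1/2 = 1/16.

1/16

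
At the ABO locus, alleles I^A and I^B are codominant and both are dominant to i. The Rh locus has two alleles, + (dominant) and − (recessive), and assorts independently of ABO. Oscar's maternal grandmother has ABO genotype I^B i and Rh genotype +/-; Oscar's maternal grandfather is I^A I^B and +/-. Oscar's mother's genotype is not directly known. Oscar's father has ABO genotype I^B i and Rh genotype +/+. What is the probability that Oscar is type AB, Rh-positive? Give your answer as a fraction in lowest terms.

Oscar's mother's ABO genotype from I^B i × I^A I^B: 1/4 I^A I^B, 1/4 I^A i, 1/4 I^B I^B, 1/4 I^B i.
Crossing each possibility with the father I^B i and summing P(type AB): 1/4·1/4 + 1/4·1/4 + 1/4·0 + 1/4·0 = 1/8.
Similarly for Rh via the mother's Rh distribution: P(Rh+) = 1.
Independent loci: 1/8 × 1 = 1/8.

1/8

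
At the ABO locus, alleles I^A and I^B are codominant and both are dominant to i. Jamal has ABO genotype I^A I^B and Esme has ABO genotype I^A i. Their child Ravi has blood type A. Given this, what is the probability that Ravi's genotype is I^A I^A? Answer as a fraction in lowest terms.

Cross I^A I^B × I^A i → 1/4 I^A I^A, 1/4 I^A I^B, 1/4 I^A i, 1/4 I^B i.
Type-A genotypes among offspring: I^A I^A (1/4), I^A i (1/4); total 1/2.
P(I^A I^A | type A) = (1/4) / (1/2) = 1/2.

1/2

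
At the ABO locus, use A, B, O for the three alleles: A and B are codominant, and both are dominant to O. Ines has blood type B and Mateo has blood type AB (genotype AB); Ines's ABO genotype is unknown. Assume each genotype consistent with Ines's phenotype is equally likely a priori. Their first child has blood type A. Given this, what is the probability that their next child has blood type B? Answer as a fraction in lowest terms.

1/2

Possible genotypes: Ines ∈ {BB, BO}; Mateo ∈ {AB}.
Weight each parental genotype pair by prior × P(type-A child):
  BO × AB: posterior weight 1; P(next child type B) = 1/2.
Weighted sum = 1/2.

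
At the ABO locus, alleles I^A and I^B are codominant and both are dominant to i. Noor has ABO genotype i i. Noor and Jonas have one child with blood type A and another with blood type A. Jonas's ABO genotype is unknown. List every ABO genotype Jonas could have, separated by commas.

I^A I^A, I^A I^B, I^A i

For each candidate genotype of Jonas, check whether crossing it with i i can produce every observed child phenotype.
  I^A I^A → possible child types {A} ✓
  I^A I^B → possible child types {A, B} ✓
  I^A i → possible child types {O, A} ✓
  I^B I^B → possible child types {B} ✗
  I^B i → possible child types {O, B} ✗
  i i → possible child types {O} ✗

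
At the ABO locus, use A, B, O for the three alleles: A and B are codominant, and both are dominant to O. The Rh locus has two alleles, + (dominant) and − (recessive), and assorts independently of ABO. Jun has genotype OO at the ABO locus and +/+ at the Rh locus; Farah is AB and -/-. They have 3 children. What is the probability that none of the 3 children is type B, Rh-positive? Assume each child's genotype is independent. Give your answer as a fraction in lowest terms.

1/8

ABO cross OO × AB → 1/2 A, 1/2 B.
Rh cross +/+ × -/- → 1 Rh+; so P(type B, Rh-positive) = 1/2 × 1 = 1/2 per child.
P(not type B, Rh-positive) = 1/2 for one child; (1/2)^3 = 1/8.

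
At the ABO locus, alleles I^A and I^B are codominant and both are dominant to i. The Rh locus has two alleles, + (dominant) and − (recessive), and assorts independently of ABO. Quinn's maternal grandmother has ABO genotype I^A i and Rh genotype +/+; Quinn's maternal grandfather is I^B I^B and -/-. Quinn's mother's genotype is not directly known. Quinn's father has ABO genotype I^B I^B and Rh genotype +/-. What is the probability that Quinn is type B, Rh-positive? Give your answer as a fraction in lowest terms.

Quinn's mother's ABO genotype from I^A i × I^B I^B: 1/2 I^A I^B, 1/2 I^B i.
Crossing each possibility with the father I^B I^B and summing P(type B): 1/2·1/2 + 1/2·1 = 3/4.
Similarly for Rh via the mother's Rh distribution: P(Rh+) = 3/4.
Independent loci: 3/4 × 3/4 = 9/16.

9/16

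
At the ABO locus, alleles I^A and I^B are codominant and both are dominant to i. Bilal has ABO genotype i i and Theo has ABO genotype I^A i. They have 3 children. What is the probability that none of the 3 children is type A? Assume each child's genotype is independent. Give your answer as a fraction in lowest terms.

ABO cross i i × I^A i → 1/2 O, 1/2 A.
So P(type A) = 1/2 per child.
P(not type A) = 1/2 for one child; (1/2)^3 = 1/8.

1/8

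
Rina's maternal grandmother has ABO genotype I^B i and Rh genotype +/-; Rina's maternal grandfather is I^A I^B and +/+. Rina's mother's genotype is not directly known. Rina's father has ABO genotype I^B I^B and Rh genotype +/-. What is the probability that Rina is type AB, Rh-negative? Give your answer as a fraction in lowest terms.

Rina's mother's ABO genotype from I^B i × I^A I^B: 1/4 I^A I^B, 1/4 I^A i, 1/4 I^B I^B, 1/4 I^B i.
Crossing each possibility with the father I^B I^B and summing P(type AB): 1/4·1/2 + 1/4·1/2 + 1/4·0 + 1/4·0 = 1/4.
Similarly for Rh via the mother's Rh distribution: P(Rh-) = 1/8.
Independent loci: 1/4 × 1/8 = 1/32.

1/32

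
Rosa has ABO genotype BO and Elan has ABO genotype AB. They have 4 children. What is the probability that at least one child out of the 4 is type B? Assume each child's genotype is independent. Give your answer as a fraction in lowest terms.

15/16

ABO cross BO × AB → 1/4 A, 1/2 B, 1/4 AB.
So P(type B) = 1/2 per child.
P(none) = (1/2)^4 = 1/16; P(at least one) = 1 − 1/16 = 15/16.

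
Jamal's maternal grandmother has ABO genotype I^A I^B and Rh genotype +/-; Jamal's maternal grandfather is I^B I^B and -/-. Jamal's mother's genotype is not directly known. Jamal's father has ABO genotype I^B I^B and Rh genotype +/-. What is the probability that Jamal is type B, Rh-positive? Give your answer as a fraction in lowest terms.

Jamal's mother's ABO genotype from I^A I^B × I^B I^B: 1/2 I^A I^B, 1/2 I^B I^B.
Crossing each possibility with the father I^B I^B and summing P(type B): 1/2·1/2 + 1/2·1 = 3/4.
Similarly for Rh via the mother's Rh distribution: P(Rh+) = 5/8.
Independent loci: 3/4 × 5/8 = 15/32.

15/32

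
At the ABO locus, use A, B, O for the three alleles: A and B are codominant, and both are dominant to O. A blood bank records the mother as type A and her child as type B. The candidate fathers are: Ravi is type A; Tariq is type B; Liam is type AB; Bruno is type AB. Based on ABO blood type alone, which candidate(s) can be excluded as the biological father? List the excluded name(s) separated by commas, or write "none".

Ravi

A candidate is excluded only if no genotype consistent with his phenotype could produce a type B child with a type A mother.
Ravi (type A): no genotype consistent with that phenotype can produce a type-B child with a type-A mother.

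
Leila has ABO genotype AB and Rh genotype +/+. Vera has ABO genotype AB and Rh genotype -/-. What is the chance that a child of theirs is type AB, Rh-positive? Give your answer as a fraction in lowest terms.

1/2

ABO cross AB × AB → offspring phenotypes: 1/4 A, 1/4 B, 1/2 AB.
Rh cross +/+ × -/- → 1 Rh+.
Independent loci: P(type AB, Rh-positive) = 1/2 × 1 = 1/2.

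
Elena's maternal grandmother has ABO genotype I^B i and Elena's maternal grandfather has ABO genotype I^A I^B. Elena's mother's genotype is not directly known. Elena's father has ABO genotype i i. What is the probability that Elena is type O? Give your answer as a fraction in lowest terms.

Elena's mother's ABO genotype from I^B i × I^A I^B: 1/4 I^A I^B, 1/4 I^A i, 1/4 I^B I^B, 1/4 I^B i.
Crossing each possibility with the father i i and summing P(type O): 1/4·0 + 1/4·1/2 + 1/4·0 + 1/4·1/2 = 1/4.

1/4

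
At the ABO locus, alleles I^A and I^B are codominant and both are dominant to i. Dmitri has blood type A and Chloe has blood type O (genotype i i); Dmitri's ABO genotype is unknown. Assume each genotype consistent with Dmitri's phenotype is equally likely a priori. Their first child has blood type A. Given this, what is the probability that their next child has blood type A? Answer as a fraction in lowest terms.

5/6

Possible genotypes: Dmitri ∈ {I^A I^A, I^A i}; Chloe ∈ {i i}.
Weight each parental genotype pair by prior × P(type-A child):
  I^A I^A × i i: posterior weight 2/3; P(next child type A) = 1.
  I^A i × i i: posterior weight 1/3; P(next child type A) = 1/2.
Weighted sum = 5/6.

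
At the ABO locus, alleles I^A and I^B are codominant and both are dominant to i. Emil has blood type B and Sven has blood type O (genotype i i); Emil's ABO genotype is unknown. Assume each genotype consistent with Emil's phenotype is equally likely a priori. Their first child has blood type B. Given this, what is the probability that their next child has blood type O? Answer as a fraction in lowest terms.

Possible genotypes: Emil ∈ {I^B I^B, I^B i}; Sven ∈ {i i}.
Weight each parental genotype pair by prior × P(type-B child):
  I^B I^B × i i: posterior weight 2/3; P(next child type O) = 0.
  I^B i × i i: posterior weight 1/3; P(next child type O) = 1/2.
Weighted sum = 1/6.

1/6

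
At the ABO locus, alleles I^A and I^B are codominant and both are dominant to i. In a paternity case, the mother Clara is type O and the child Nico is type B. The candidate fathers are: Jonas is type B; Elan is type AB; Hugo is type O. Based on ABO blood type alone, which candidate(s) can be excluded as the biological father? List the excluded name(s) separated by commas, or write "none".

A candidate is excluded only if no genotype consistent with his phenotype could produce a type B child with a type O mother.
Hugo (type O): no genotype consistent with that phenotype can produce a type-B child with a type-O mother.

Hugo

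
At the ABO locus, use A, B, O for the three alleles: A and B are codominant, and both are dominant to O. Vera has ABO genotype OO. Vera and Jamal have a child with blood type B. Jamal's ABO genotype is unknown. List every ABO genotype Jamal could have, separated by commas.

AB, BB, BO

For each candidate genotype of Jamal, check whether crossing it with OO can produce every observed child phenotype.
  AA → possible child types {A} ✗
  AB → possible child types {A, B} ✓
  AO → possible child types {O, A} ✗
  BB → possible child types {B} ✓
  BO → possible child types {O, B} ✓
  OO → possible child types {O} ✗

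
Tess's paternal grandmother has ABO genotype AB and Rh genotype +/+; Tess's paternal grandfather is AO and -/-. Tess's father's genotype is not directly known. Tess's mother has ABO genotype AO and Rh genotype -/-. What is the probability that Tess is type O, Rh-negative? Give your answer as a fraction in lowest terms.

Tess's father's ABO genotype from AB × AO: 1/4 AA, 1/4 AB, 1/4 AO, 1/4 BO.
Crossing each possibility with the mother AO and summing P(type O): 1/4·0 + 1/4·0 + 1/4·1/4 + 1/4·1/4 = 1/8.
Similarly for Rh via the father's Rh distribution: P(Rh-) = 1/2.
Independent loci: 1/8 × 1/2 = 1/16.

1/16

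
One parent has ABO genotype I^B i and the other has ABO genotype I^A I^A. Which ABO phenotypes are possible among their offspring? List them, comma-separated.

Gametes from I^B i × I^A I^A give offspring ABO genotypes I^A I^B, I^A i, i.e. phenotypes A, AB.

A, AB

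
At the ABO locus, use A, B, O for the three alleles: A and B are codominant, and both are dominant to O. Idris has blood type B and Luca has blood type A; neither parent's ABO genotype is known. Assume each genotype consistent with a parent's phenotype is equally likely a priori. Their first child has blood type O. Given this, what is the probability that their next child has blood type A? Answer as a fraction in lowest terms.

Possible genotypes: Idris ∈ {BB, BO}; Luca ∈ {AA, AO}.
Weight each parental genotype pair by prior × P(type-O child):
  BO × AO: posterior weight 1; P(next child type A) = 1/4.
Weighted sum = 1/4.

1/4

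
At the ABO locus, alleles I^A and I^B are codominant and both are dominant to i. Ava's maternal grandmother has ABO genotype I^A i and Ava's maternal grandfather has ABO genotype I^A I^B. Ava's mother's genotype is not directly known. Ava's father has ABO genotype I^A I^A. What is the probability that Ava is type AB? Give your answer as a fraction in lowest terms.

1/4

Ava's mother's ABO genotype from I^A i × I^A I^B: 1/4 I^A I^A, 1/4 I^A I^B, 1/4 I^A i, 1/4 I^B i.
Crossing each possibility with the father I^A I^A and summing P(type AB): 1/4·0 + 1/4·1/2 + 1/4·0 + 1/4·1/2 = 1/4.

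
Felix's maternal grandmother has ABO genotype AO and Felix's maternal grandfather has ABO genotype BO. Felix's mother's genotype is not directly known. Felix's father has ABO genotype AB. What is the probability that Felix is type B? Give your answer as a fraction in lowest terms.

Felix's mother's ABO genotype from AO × BO: 1/4 AB, 1/4 AO, 1/4 BO, 1/4 OO.
Crossing each possibility with the father AB and summing P(type B): 1/4·1/4 + 1/4·1/4 + 1/4·1/2 + 1/4·1/2 = 3/8.

3/8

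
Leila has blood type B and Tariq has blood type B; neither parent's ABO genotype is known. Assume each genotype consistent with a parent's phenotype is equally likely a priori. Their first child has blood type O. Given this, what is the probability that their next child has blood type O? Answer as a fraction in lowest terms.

1/4

Possible genotypes: Leila ∈ {I^B I^B, I^B i}; Tariq ∈ {I^B I^B, I^B i}.
Weight each parental genotype pair by prior × P(type-O child):
  I^B i × I^B i: posterior weight 1; P(next child type O) = 1/4.
Weighted sum = 1/4.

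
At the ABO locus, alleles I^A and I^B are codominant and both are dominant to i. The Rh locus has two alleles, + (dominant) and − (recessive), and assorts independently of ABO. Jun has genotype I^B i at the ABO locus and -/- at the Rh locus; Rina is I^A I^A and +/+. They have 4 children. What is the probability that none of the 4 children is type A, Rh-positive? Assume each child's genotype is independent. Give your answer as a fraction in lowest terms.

ABO cross I^B i × I^A I^A → 1/2 A, 1/2 AB.
Rh cross -/- × +/+ → 1 Rh+; so P(type A, Rh-positive) = 1/2 × 1 = 1/2 per child.
P(not type A, Rh-positive) = 1/2 for one child; (1/2)^4 = 1/16.

1/16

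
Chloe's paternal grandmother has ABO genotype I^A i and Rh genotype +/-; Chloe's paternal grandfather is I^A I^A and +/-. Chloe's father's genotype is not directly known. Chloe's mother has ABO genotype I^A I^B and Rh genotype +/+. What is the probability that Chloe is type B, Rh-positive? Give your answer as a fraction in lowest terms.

Chloe's father's ABO genotype from I^A i × I^A I^A: 1/2 I^A I^A, 1/2 I^A i.
Crossing each possibility with the mother I^A I^B and summing P(type B): 1/2·0 + 1/2·1/4 = 1/8.
Similarly for Rh via the father's Rh distribution: P(Rh+) = 1.
Independent loci: 1/8 × 1 = 1/8.

1/8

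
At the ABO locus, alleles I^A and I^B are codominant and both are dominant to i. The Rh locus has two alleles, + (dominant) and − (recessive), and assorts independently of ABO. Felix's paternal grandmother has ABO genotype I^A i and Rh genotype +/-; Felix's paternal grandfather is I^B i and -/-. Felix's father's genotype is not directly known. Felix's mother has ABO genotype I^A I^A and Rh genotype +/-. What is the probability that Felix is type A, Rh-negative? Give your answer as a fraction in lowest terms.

Felix's father's ABO genotype from I^A i × I^B i: 1/4 I^A I^B, 1/4 I^A i, 1/4 I^B i, 1/4 i i.
Crossing each possibility with the mother I^A I^A and summing P(type A): 1/4·1/2 + 1/4·1 + 1/4·1/2 + 1/4·1 = 3/4.
Similarly for Rh via the father's Rh distribution: P(Rh-) = 3/8.
Independent loci: 3/4 × 3/8 = 9/32.

9/32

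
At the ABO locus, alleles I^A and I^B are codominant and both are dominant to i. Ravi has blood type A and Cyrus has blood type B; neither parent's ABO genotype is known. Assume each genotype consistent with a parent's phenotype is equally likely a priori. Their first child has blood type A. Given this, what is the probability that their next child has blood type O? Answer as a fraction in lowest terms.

Possible genotypes: Ravi ∈ {I^A I^A, I^A i}; Cyrus ∈ {I^B I^B, I^B i}.
Weight each parental genotype pair by prior × P(type-A child):
  I^A I^A × I^B i: posterior weight 2/3; P(next child type O) = 0.
  I^A i × I^B i: posterior weight 1/3; P(next child type O) = 1/4.
Weighted sum = 1/12.

1/12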